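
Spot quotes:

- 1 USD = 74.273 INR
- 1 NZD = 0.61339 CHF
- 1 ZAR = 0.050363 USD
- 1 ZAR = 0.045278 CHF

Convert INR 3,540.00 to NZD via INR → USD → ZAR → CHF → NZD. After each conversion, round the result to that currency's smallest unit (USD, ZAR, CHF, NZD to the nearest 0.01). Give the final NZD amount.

INR 3,540.00 ÷ 74.273 = USD 47.66
USD 47.66 ÷ 0.050363 = ZAR 946.33
ZAR 946.33 × 0.045278 = CHF 42.85
CHF 42.85 ÷ 0.61339 = NZD 69.86

NZD 69.86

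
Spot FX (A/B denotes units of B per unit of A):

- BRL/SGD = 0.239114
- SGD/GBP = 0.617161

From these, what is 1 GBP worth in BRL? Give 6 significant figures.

GBP/BRL = 6.77636

1 GBP ÷ 0.617161 = 1.62032 SGD
1.62032 SGD ÷ 0.239114 = 6.77636 BRL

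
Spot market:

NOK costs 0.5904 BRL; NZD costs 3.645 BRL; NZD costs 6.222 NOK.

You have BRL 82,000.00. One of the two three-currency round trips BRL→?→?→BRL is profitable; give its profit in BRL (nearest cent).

Profit: BRL 640.45

Profitable loop is BRL → NZD → NOK → BRL:
BRL 82,000.00 ÷ 3.645 = NZD 22,496.57
NZD 22,496.57 × 6.222 = NOK 139,973.66
NOK 139,973.66 × 0.5904 = BRL 82,640.45
Profit = BRL 82,640.45 − BRL 82,000.00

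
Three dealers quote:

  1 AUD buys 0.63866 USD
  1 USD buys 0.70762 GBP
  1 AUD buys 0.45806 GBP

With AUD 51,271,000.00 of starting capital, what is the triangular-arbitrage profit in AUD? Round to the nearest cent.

Profit: AUD 695,604.51

Profitable loop is AUD → GBP → USD → AUD:
AUD 51,271,000.00 × 0.45806 = GBP 23,485,194.26
GBP 23,485,194.26 ÷ 0.70762 = USD 33,188,991.63
USD 33,188,991.63 ÷ 0.63866 = AUD 51,966,604.51
Profit = AUD 51,966,604.51 − AUD 51,271,000.00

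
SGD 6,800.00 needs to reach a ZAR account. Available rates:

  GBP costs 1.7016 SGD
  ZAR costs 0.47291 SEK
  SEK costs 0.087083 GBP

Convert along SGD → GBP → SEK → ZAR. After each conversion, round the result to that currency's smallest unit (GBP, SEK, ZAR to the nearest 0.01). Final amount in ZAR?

SGD 6,800.00 ÷ 1.7016 = GBP 3,996.24
GBP 3,996.24 ÷ 0.087083 = SEK 45,890.01
SEK 45,890.01 ÷ 0.47291 = ZAR 97,037.51

ZAR 97,037.51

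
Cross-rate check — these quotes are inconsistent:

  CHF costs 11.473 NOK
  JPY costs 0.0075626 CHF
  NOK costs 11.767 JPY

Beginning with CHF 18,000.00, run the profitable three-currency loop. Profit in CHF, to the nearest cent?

Profitable loop is CHF → NOK → JPY → CHF:
CHF 18,000.00 × 11.473 = NOK 206,514.00
NOK 206,514.00 × 11.767 = JPY 2,430,050
JPY 2,430,050 × 0.0075626 = CHF 18,377.50
Profit = CHF 18,377.50 − CHF 18,000.00

Profit: CHF 377.50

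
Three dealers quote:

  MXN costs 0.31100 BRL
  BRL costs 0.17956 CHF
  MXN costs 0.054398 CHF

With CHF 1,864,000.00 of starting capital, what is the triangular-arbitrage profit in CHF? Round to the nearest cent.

Profitable loop is CHF → MXN → BRL → CHF:
CHF 1,864,000.00 ÷ 0.054398 = MXN 34,265,965.66
MXN 34,265,965.66 × 0.31100 = BRL 10,656,715.32
BRL 10,656,715.32 × 0.17956 = CHF 1,913,519.80
Profit = CHF 1,913,519.80 − CHF 1,864,000.00

Profit: CHF 49,519.80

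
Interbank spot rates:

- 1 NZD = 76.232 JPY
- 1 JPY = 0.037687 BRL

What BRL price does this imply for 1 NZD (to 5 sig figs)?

1 NZD × 76.232 = 76.232 JPY
76.232 JPY × 0.037687 = 2.87296 BRL

NZD/BRL = 2.8730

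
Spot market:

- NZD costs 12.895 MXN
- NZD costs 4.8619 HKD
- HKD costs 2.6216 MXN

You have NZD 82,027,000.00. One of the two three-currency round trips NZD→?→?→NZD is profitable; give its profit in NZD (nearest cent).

Profitable loop is NZD → MXN → HKD → NZD:
NZD 82,027,000.00 × 12.895 = MXN 1,057,738,165.00
MXN 1,057,738,165.00 ÷ 2.6216 = HKD 403,470,462.69
HKD 403,470,462.69 ÷ 4.8619 = NZD 82,986,170.57
Profit = NZD 82,986,170.57 − NZD 82,027,000.00

Profit: NZD 959,170.57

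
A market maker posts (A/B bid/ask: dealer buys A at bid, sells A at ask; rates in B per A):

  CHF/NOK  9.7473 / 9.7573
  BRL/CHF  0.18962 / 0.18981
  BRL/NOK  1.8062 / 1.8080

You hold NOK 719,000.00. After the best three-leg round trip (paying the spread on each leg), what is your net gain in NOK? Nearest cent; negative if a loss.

Best loop NOK → BRL → CHF → NOK:
NOK 719,000.00 ÷ 1.8080 (buy BRL at ask) = BRL 397,676.99
BRL 397,676.99 × 0.18962 (sell BRL at bid) = CHF 75,407.51
CHF 75,407.51 × 9.7473 (sell CHF at bid) = NOK 735,019.63

Net profit: NOK 16,019.63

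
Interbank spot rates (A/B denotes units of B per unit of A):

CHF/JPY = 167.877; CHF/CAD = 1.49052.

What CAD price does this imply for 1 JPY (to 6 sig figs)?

1 JPY ÷ 167.877 = 0.00595674 CHF
0.00595674 CHF × 1.49052 = 0.00887864 CAD

JPY/CAD = 0.00887864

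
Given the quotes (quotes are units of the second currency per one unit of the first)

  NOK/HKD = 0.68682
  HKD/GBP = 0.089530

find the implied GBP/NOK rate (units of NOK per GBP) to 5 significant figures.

GBP/NOK = 16.263

1 GBP ÷ 0.089530 = 11.1694 HKD
11.1694 HKD ÷ 0.68682 = 16.2625 NOK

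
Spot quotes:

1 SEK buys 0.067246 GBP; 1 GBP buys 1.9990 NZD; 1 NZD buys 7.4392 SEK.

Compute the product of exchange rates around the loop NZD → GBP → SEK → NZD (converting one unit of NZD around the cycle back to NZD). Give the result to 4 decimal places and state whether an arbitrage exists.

1.0000 (no arbitrage)

Around NZD → GBP → SEK → NZD: 1 ÷ 1.9990 ÷ 0.067246 ÷ 7.4392 = 0.999987
Product ≈ 1 (deviation 0.001%, within rounding noise).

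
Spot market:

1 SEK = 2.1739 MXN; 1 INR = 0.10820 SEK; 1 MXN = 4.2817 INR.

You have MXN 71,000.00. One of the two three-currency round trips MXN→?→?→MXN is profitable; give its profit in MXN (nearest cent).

Profitable loop is MXN → INR → SEK → MXN:
MXN 71,000.00 × 4.2817 = INR 304,000.70
INR 304,000.70 × 0.10820 = SEK 32,892.88
SEK 32,892.88 × 2.1739 = MXN 71,505.82
Profit = MXN 71,505.82 − MXN 71,000.00

Profit: MXN 505.82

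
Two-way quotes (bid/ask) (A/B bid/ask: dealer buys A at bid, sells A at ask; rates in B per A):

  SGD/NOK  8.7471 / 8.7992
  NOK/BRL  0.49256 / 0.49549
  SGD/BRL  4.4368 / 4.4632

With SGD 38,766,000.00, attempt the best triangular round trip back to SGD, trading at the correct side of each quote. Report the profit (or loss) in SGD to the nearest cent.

Best loop SGD → BRL → NOK → SGD:
SGD 38,766,000.00 × 4.4368 (sell SGD at bid) = BRL 171,996,988.80
BRL 171,996,988.80 ÷ 0.49549 (buy NOK at ask) = NOK 347,125,045.51
NOK 347,125,045.51 ÷ 8.7992 (buy SGD at ask) = SGD 39,449,614.23

Net profit: SGD 683,614.23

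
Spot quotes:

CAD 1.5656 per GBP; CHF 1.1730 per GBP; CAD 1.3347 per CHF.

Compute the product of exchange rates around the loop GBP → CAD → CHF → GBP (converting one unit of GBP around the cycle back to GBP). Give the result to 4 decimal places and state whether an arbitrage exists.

Around GBP → CAD → CHF → GBP: 1 × 1.5656 ÷ 1.3347 ÷ 1.1730 = 0.999998
Product ≈ 1 (deviation 0.000%, within rounding noise).

1.0000 (no arbitrage)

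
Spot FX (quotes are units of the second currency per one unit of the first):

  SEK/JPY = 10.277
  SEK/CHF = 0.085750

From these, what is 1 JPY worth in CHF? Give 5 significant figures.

JPY/CHF = 0.0083439

1 JPY ÷ 10.277 = 0.0973047 SEK
0.0973047 SEK × 0.085750 = 0.00834387 CHF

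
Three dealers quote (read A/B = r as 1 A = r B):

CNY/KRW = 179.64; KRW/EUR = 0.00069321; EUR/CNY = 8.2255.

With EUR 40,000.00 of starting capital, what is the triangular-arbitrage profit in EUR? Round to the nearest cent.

Profitable loop is EUR → CNY → KRW → EUR:
EUR 40,000.00 × 8.2255 = CNY 329,020.00
CNY 329,020.00 × 179.64 = KRW 59,105,153
KRW 59,105,153 × 0.00069321 = EUR 40,972.28
Profit = EUR 40,972.28 − EUR 40,000.00

Profit: EUR 972.28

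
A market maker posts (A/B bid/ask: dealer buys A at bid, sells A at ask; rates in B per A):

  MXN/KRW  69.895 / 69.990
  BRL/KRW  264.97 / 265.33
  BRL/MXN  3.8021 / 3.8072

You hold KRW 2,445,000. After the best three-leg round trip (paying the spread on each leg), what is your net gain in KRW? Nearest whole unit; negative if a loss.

Net profit: KRW 3,850

Best loop KRW → BRL → MXN → KRW:
KRW 2,445,000 ÷ 265.33 (buy BRL at ask) = BRL 9,214.94
BRL 9,214.94 × 3.8021 (sell BRL at bid) = MXN 35,036.12
MXN 35,036.12 × 69.895 (sell MXN at bid) = KRW 2,448,850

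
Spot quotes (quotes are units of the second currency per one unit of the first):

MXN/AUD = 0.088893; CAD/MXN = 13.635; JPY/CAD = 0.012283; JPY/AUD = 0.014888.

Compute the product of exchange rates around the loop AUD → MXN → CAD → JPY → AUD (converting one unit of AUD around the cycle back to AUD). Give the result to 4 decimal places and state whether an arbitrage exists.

Around AUD → MXN → CAD → JPY → AUD: 1 ÷ 0.088893 ÷ 13.635 ÷ 0.012283 × 0.014888 = 1.000021
Product ≈ 1 (deviation 0.002%, within rounding noise).

1.0000 (no arbitrage)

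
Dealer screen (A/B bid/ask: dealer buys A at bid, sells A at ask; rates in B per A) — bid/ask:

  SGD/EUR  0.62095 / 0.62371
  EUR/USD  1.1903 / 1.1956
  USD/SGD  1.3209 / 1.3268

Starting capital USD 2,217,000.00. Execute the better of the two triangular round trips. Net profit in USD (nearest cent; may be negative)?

Best loop USD → EUR → SGD → USD:
USD 2,217,000.00 ÷ 1.1956 (buy EUR at ask) = EUR 1,854,299.10
EUR 1,854,299.10 ÷ 0.62371 (buy SGD at ask) = SGD 2,973,014.86
SGD 2,973,014.86 ÷ 1.3268 (buy USD at ask) = USD 2,240,740.77

Net profit: USD 23,740.77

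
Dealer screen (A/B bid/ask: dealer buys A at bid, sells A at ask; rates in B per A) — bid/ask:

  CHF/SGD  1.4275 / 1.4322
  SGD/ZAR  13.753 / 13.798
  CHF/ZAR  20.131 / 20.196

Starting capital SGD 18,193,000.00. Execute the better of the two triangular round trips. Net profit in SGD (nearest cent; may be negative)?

Best loop SGD → CHF → ZAR → SGD:
SGD 18,193,000.00 ÷ 1.4322 (buy CHF at ask) = CHF 12,702,834.80
CHF 12,702,834.80 × 20.131 (sell CHF at bid) = ZAR 255,720,767.35
ZAR 255,720,767.35 ÷ 13.798 (buy SGD at ask) = SGD 18,533,176.36

Net profit: SGD 340,176.36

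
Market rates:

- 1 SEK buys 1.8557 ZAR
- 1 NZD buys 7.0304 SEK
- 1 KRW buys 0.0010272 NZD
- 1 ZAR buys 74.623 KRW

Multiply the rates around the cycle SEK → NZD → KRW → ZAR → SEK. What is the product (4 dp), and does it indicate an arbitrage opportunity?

Around SEK → NZD → KRW → ZAR → SEK: 1 ÷ 7.0304 ÷ 0.0010272 ÷ 74.623 ÷ 1.8557 = 0.999964
Product ≈ 1 (deviation 0.004%, within rounding noise).

1.0000 (no arbitrage)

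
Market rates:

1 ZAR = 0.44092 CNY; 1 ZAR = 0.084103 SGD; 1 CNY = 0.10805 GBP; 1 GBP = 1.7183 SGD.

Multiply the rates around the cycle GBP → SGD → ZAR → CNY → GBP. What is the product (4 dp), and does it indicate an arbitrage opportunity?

Around GBP → SGD → ZAR → CNY → GBP: 1 × 1.7183 ÷ 0.084103 × 0.44092 × 0.10805 = 0.973357
Product < 1; profitable direction is GBP → CNY → ZAR → SGD → GBP.

0.9734 (arbitrage exists)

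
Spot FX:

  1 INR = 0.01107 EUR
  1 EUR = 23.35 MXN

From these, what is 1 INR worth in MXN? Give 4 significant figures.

INR/MXN = 0.2585

1 INR × 0.01107 = 0.01107 EUR
0.01107 EUR × 23.35 = 0.258485 MXN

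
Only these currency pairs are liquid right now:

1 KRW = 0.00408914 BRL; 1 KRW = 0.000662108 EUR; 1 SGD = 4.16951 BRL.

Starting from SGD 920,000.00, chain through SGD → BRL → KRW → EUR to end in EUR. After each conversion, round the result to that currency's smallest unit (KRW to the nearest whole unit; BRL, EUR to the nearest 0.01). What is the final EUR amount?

EUR 621,111.69

SGD 920,000.00 × 4.16951 = BRL 3,835,949.20
BRL 3,835,949.20 ÷ 0.00408914 = KRW 938,082,140
KRW 938,082,140 × 0.000662108 = EUR 621,111.69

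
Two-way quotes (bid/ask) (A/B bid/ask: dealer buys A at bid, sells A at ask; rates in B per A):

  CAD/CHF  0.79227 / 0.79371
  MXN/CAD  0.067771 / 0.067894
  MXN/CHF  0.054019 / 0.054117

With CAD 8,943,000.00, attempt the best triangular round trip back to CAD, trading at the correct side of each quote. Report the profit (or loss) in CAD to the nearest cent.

Best loop CAD → MXN → CHF → CAD:
CAD 8,943,000.00 ÷ 0.067894 (buy MXN at ask) = MXN 131,720,034.17
MXN 131,720,034.17 × 0.054019 (sell MXN at bid) = CHF 7,115,384.53
CHF 7,115,384.53 ÷ 0.79371 (buy CAD at ask) = CAD 8,964,715.73

Net profit: CAD 21,715.73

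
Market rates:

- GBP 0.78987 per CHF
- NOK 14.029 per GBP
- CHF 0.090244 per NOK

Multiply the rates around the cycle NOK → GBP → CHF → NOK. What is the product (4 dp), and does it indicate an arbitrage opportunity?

1.0000 (no arbitrage)

Around NOK → GBP → CHF → NOK: 1 ÷ 14.029 ÷ 0.78987 ÷ 0.090244 = 0.999998
Product ≈ 1 (deviation 0.000%, within rounding noise).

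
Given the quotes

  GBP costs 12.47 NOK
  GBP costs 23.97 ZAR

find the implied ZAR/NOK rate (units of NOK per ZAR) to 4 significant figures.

1 ZAR ÷ 23.97 = 0.0417188 GBP
0.0417188 GBP × 12.47 = 0.520234 NOK

ZAR/NOK = 0.5202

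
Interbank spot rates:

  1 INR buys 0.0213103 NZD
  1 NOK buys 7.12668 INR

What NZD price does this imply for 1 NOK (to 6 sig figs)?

1 NOK × 7.12668 = 7.12668 INR
7.12668 INR × 0.0213103 = 0.151872 NZD

NOK/NZD = 0.151872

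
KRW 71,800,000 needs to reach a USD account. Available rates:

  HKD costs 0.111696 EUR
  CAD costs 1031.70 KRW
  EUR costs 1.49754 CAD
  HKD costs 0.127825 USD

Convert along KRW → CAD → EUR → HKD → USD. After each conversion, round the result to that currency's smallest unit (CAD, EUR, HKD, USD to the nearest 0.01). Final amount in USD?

USD 53,182.75

KRW 71,800,000 ÷ 1031.70 = CAD 69,593.87
CAD 69,593.87 ÷ 1.49754 = EUR 46,472.13
EUR 46,472.13 ÷ 0.111696 = HKD 416,059.04
HKD 416,059.04 × 0.127825 = USD 53,182.75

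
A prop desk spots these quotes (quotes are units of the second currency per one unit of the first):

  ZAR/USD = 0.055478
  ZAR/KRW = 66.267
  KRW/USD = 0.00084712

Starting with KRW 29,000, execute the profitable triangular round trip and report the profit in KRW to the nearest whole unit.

Profitable loop is KRW → USD → ZAR → KRW:
KRW 29,000 × 0.00084712 = USD 24.57
USD 24.57 ÷ 0.055478 = ZAR 442.81
ZAR 442.81 × 66.267 = KRW 29,344
Profit = KRW 29,344 − KRW 29,000

Profit: KRW 344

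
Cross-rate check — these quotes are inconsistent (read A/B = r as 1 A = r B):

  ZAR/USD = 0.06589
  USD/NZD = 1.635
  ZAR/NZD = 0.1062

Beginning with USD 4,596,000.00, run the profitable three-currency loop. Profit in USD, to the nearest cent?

Profitable loop is USD → NZD → ZAR → USD:
USD 4,596,000.00 × 1.635 = NZD 7,514,460.00
NZD 7,514,460.00 ÷ 0.1062 = ZAR 70,757,627.12
ZAR 70,757,627.12 × 0.06589 = USD 4,662,220.05
Profit = USD 4,662,220.05 − USD 4,596,000.00

Profit: USD 66,220.05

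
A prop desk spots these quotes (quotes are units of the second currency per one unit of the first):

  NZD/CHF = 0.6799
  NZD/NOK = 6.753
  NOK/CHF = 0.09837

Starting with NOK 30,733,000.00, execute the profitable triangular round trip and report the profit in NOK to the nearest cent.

Profitable loop is NOK → NZD → CHF → NOK:
NOK 30,733,000.00 ÷ 6.753 = NZD 4,551,014.36
NZD 4,551,014.36 × 0.6799 = CHF 3,094,234.67
CHF 3,094,234.67 ÷ 0.09837 = NOK 31,455,064.21
Profit = NOK 31,455,064.21 − NOK 30,733,000.00

Profit: NOK 722,064.21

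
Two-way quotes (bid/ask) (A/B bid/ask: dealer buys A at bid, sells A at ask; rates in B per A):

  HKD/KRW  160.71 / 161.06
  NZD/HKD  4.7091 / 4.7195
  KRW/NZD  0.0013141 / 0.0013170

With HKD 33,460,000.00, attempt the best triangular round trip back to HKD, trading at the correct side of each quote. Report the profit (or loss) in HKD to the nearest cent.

Net result: HKD -36,149.78 (no profitable arbitrage after spreads)

Best loop HKD → NZD → KRW → HKD:
HKD 33,460,000.00 ÷ 4.7195 (buy NZD at ask) = NZD 7,089,734.08
NZD 7,089,734.08 ÷ 0.0013170 (buy KRW at ask) = KRW 5,383,245,317
KRW 5,383,245,317 ÷ 161.06 (buy HKD at ask) = HKD 33,423,850.22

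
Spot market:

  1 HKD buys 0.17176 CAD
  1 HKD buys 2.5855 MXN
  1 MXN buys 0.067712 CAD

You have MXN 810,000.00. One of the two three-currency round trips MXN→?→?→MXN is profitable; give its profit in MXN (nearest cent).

Profit: MXN 15,606.63

Profitable loop is MXN → CAD → HKD → MXN:
MXN 810,000.00 × 0.067712 = CAD 54,846.72
CAD 54,846.72 ÷ 0.17176 = HKD 319,321.84
HKD 319,321.84 × 2.5855 = MXN 825,606.63
Profit = MXN 825,606.63 − MXN 810,000.00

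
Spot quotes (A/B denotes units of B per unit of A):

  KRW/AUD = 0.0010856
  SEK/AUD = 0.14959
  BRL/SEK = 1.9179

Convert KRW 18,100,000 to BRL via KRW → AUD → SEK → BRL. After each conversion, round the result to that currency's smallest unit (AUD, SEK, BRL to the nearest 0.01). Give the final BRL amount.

BRL 68,488.85

KRW 18,100,000 × 0.0010856 = AUD 19,649.36
AUD 19,649.36 ÷ 0.14959 = SEK 131,354.77
SEK 131,354.77 ÷ 1.9179 = BRL 68,488.85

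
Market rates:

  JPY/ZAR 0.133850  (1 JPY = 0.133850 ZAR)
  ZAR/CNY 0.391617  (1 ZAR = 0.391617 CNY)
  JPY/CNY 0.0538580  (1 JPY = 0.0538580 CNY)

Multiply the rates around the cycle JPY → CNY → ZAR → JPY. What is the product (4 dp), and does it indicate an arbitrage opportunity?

1.0275 (arbitrage exists)

Around JPY → CNY → ZAR → JPY: 1 × 0.0538580 ÷ 0.391617 ÷ 0.133850 = 1.027473
Product > 1; profitable direction is JPY → CNY → ZAR → JPY.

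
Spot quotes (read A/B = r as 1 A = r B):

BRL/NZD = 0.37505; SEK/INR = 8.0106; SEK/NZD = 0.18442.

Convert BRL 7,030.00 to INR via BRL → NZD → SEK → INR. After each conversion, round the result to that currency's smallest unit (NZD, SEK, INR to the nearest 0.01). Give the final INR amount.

BRL 7,030.00 × 0.37505 = NZD 2,636.60
NZD 2,636.60 ÷ 0.18442 = SEK 14,296.71
SEK 14,296.71 × 8.0106 = INR 114,525.23

INR 114,525.23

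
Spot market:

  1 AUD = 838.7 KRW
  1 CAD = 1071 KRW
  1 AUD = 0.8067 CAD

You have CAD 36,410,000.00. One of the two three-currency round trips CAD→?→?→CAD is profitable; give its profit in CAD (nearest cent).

Profit: CAD 1,097,279.41

Profitable loop is CAD → KRW → AUD → CAD:
CAD 36,410,000.00 × 1071 = KRW 38,995,110,000
KRW 38,995,110,000 ÷ 838.7 = AUD 46,494,706.09
AUD 46,494,706.09 × 0.8067 = CAD 37,507,279.41
Profit = CAD 37,507,279.41 − CAD 36,410,000.00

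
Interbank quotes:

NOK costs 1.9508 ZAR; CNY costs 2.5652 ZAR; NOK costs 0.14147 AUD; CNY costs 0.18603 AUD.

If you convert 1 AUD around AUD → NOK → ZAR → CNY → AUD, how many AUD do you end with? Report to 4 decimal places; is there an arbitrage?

1.0000 (no arbitrage)

Around AUD → NOK → ZAR → CNY → AUD: 1 ÷ 0.14147 × 1.9508 ÷ 2.5652 × 0.18603 = 1.000023
Product ≈ 1 (deviation 0.002%, within rounding noise).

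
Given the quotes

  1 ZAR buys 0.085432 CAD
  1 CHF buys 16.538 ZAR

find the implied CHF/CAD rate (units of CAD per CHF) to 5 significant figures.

1 CHF × 16.538 = 16.538 ZAR
16.538 ZAR × 0.085432 = 1.41287 CAD

CHF/CAD = 1.4129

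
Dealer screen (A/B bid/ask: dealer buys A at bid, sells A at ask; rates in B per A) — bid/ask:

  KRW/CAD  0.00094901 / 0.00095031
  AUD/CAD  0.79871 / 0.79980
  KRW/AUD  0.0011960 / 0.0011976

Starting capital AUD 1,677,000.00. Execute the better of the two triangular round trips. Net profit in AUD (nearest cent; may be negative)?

Net profit: AUD 8,730.19

Best loop AUD → CAD → KRW → AUD:
AUD 1,677,000.00 × 0.79871 (sell AUD at bid) = CAD 1,339,436.67
CAD 1,339,436.67 ÷ 0.00095031 (buy KRW at ask) = KRW 1,409,473,403
KRW 1,409,473,403 × 0.0011960 (sell KRW at bid) = AUD 1,685,730.19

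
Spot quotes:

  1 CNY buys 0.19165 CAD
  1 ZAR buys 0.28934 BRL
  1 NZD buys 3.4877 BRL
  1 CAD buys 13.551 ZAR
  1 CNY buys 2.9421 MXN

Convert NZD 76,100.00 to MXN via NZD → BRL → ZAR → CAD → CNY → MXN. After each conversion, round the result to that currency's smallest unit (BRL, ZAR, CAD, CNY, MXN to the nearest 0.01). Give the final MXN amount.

NZD 76,100.00 × 3.4877 = BRL 265,413.97
BRL 265,413.97 ÷ 0.28934 = ZAR 917,308.25
ZAR 917,308.25 ÷ 13.551 = CAD 67,693.03
CAD 67,693.03 ÷ 0.19165 = CNY 353,211.74
CNY 353,211.74 × 2.9421 = MXN 1,039,184.26

MXN 1,039,184.26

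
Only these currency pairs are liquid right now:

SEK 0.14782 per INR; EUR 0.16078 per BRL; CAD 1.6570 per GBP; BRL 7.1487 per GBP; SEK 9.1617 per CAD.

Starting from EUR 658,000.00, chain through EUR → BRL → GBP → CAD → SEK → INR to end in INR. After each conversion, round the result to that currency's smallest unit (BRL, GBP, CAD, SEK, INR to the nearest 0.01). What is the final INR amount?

INR 58,793,887.09

EUR 658,000.00 ÷ 0.16078 = BRL 4,092,548.82
BRL 4,092,548.82 ÷ 7.1487 = GBP 572,488.54
GBP 572,488.54 × 1.6570 = CAD 948,613.51
CAD 948,613.51 × 9.1617 = SEK 8,690,912.39
SEK 8,690,912.39 ÷ 0.14782 = INR 58,793,887.09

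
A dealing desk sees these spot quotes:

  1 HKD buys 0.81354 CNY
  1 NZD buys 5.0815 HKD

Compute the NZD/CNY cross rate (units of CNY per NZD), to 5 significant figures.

NZD/CNY = 4.1340

1 NZD × 5.0815 = 5.0815 HKD
5.0815 HKD × 0.81354 = 4.134 CNY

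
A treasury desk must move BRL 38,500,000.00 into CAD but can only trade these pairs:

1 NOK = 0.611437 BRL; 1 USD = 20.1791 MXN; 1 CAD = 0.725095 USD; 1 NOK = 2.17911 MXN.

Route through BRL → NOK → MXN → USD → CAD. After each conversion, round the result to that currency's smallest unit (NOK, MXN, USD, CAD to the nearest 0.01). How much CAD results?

BRL 38,500,000.00 ÷ 0.611437 = NOK 62,966,421.72
NOK 62,966,421.72 × 2.17911 = MXN 137,210,759.23
MXN 137,210,759.23 ÷ 20.1791 = USD 6,799,647.12
USD 6,799,647.12 ÷ 0.725095 = CAD 9,377,594.83

CAD 9,377,594.83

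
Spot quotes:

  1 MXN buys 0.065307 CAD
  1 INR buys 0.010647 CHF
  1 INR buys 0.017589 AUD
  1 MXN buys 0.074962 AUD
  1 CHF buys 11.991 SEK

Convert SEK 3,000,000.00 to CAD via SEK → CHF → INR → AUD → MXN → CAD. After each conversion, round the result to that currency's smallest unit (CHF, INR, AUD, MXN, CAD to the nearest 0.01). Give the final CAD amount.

CAD 360,079.43

SEK 3,000,000.00 ÷ 11.991 = CHF 250,187.64
CHF 250,187.64 ÷ 0.010647 = INR 23,498,416.46
INR 23,498,416.46 × 0.017589 = AUD 413,313.65
AUD 413,313.65 ÷ 0.074962 = MXN 5,513,642.25
MXN 5,513,642.25 × 0.065307 = CAD 360,079.43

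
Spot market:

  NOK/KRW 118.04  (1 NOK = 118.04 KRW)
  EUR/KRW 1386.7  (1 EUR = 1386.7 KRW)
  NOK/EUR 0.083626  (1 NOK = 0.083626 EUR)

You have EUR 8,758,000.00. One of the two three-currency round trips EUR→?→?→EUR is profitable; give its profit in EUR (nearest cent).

Profit: EUR 156,773.27

Profitable loop is EUR → NOK → KRW → EUR:
EUR 8,758,000.00 ÷ 0.083626 = NOK 104,728,194.58
NOK 104,728,194.58 × 118.04 = KRW 12,362,116,088
KRW 12,362,116,088 ÷ 1386.7 = EUR 8,914,773.27
Profit = EUR 8,914,773.27 − EUR 8,758,000.00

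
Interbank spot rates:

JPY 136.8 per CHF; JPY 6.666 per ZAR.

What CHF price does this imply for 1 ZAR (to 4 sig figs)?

1 ZAR × 6.666 = 6.666 JPY
6.666 JPY ÷ 136.8 = 0.0487281 CHF

ZAR/CHF = 0.04873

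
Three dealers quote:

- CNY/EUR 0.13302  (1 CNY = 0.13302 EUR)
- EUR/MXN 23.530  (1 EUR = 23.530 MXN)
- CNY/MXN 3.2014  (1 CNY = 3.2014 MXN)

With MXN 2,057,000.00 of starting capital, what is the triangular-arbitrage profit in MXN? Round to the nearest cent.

Profitable loop is MXN → EUR → CNY → MXN:
MXN 2,057,000.00 ÷ 23.530 = EUR 87,420.31
EUR 87,420.31 ÷ 0.13302 = CNY 657,196.77
CNY 657,196.77 × 3.2014 = MXN 2,103,949.74
Profit = MXN 2,103,949.74 − MXN 2,057,000.00

Profit: MXN 46,949.74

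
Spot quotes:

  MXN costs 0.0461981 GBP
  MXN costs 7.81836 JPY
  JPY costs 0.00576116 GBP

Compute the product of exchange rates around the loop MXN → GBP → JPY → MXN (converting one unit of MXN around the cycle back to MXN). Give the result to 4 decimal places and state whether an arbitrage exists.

Around MXN → GBP → JPY → MXN: 1 × 0.0461981 ÷ 0.00576116 ÷ 7.81836 = 1.025648
Product > 1; profitable direction is MXN → GBP → JPY → MXN.

1.0256 (arbitrage exists)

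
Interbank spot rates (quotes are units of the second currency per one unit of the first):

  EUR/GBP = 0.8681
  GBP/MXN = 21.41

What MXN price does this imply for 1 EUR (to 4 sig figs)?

EUR/MXN = 18.59

1 EUR × 0.8681 = 0.8681 GBP
0.8681 GBP × 21.41 = 18.586 MXN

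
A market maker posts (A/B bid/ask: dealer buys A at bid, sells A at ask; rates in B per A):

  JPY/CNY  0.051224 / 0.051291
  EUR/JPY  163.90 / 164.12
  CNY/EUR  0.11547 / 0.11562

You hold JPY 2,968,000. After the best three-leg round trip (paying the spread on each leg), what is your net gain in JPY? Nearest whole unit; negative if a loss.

Best loop JPY → EUR → CNY → JPY:
JPY 2,968,000 ÷ 164.12 (buy EUR at ask) = EUR 18,084.33
EUR 18,084.33 ÷ 0.11562 (buy CNY at ask) = CNY 156,411.77
CNY 156,411.77 ÷ 0.051291 (buy JPY at ask) = JPY 3,049,497

Net profit: JPY 81,497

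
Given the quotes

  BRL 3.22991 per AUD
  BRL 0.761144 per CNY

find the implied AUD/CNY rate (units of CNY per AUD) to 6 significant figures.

AUD/CNY = 4.24349

1 AUD × 3.22991 = 3.22991 BRL
3.22991 BRL ÷ 0.761144 = 4.24349 CNY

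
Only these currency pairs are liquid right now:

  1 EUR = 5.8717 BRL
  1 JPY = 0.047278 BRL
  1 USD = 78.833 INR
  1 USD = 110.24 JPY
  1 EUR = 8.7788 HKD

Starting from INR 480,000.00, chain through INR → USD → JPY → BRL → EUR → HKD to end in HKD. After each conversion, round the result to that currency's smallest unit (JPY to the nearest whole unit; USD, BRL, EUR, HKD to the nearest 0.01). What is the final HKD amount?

HKD 47,446.34

INR 480,000.00 ÷ 78.833 = USD 6,088.82
USD 6,088.82 × 110.24 = JPY 671,232
JPY 671,232 × 0.047278 = BRL 31,734.51
BRL 31,734.51 ÷ 5.8717 = EUR 5,404.65
EUR 5,404.65 × 8.7788 = HKD 47,446.34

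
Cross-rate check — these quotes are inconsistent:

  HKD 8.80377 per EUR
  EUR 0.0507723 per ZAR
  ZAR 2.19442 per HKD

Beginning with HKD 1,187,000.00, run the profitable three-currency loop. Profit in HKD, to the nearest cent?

Profit: HKD 23,139.51

Profitable loop is HKD → EUR → ZAR → HKD:
HKD 1,187,000.00 ÷ 8.80377 = EUR 134,828.60
EUR 134,828.60 ÷ 0.0507723 = ZAR 2,655,554.34
ZAR 2,655,554.34 ÷ 2.19442 = HKD 1,210,139.51
Profit = HKD 1,210,139.51 − HKD 1,187,000.00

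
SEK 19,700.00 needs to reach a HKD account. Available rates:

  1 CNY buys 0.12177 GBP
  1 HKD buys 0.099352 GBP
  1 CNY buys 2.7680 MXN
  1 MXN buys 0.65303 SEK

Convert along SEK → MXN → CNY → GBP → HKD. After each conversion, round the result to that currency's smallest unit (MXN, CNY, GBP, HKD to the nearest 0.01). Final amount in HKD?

SEK 19,700.00 ÷ 0.65303 = MXN 30,167.07
MXN 30,167.07 ÷ 2.7680 = CNY 10,898.51
CNY 10,898.51 × 0.12177 = GBP 1,327.11
GBP 1,327.11 ÷ 0.099352 = HKD 13,357.66

HKD 13,357.66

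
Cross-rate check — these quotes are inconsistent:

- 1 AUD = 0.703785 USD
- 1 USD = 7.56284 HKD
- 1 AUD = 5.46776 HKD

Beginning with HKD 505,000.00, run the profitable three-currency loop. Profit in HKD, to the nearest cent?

Profitable loop is HKD → USD → AUD → HKD:
HKD 505,000.00 ÷ 7.56284 = USD 66,773.86
USD 66,773.86 ÷ 0.703785 = AUD 94,878.20
AUD 94,878.20 × 5.46776 = HKD 518,771.25
Profit = HKD 518,771.25 − HKD 505,000.00

Profit: HKD 13,771.25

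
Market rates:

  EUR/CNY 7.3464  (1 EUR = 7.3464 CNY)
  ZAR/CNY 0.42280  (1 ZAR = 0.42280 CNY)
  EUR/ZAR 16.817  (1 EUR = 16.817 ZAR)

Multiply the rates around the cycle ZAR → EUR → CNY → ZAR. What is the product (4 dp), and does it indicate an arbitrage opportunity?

1.0332 (arbitrage exists)

Around ZAR → EUR → CNY → ZAR: 1 ÷ 16.817 × 7.3464 ÷ 0.42280 = 1.033216
Product > 1; profitable direction is ZAR → EUR → CNY → ZAR.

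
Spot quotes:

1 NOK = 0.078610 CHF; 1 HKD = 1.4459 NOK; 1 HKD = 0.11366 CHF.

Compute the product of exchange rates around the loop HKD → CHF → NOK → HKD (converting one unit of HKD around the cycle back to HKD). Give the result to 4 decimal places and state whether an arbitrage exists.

1.0000 (no arbitrage)

Around HKD → CHF → NOK → HKD: 1 × 0.11366 ÷ 0.078610 ÷ 1.4459 = 0.999981
Product ≈ 1 (deviation 0.002%, within rounding noise).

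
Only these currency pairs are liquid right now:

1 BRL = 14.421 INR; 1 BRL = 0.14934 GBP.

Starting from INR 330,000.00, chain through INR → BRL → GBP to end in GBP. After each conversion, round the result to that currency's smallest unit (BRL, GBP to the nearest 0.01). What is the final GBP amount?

INR 330,000.00 ÷ 14.421 = BRL 22,883.30
BRL 22,883.30 × 0.14934 = GBP 3,417.39

GBP 3,417.39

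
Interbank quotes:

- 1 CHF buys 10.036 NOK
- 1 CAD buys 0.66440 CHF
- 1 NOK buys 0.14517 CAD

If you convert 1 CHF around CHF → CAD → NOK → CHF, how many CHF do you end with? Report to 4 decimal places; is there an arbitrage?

Around CHF → CAD → NOK → CHF: 1 ÷ 0.66440 ÷ 0.14517 ÷ 10.036 = 1.033077
Product > 1; profitable direction is CHF → CAD → NOK → CHF.

1.0331 (arbitrage exists)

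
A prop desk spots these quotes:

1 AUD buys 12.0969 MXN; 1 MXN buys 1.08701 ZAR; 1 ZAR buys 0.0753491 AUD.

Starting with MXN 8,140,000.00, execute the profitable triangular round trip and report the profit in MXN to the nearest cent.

Profitable loop is MXN → AUD → ZAR → MXN:
MXN 8,140,000.00 ÷ 12.0969 = AUD 672,899.67
AUD 672,899.67 ÷ 0.0753491 = ZAR 8,930,427.42
ZAR 8,930,427.42 ÷ 1.08701 = MXN 8,215,589.02
Profit = MXN 8,215,589.02 − MXN 8,140,000.00

Profit: MXN 75,589.02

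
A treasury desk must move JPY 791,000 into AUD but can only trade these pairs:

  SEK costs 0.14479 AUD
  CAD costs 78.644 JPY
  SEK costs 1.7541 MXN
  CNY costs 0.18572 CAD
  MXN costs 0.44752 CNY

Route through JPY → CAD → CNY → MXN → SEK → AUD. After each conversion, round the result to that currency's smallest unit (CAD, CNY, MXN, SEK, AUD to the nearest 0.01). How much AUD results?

AUD 9,989.04

JPY 791,000 ÷ 78.644 = CAD 10,057.98
CAD 10,057.98 ÷ 0.18572 = CNY 54,156.69
CNY 54,156.69 ÷ 0.44752 = MXN 121,015.13
MXN 121,015.13 ÷ 1.7541 = SEK 68,989.87
SEK 68,989.87 × 0.14479 = AUD 9,989.04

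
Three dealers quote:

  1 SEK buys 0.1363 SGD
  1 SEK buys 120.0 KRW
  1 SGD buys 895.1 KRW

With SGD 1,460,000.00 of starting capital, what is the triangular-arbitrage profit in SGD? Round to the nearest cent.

Profit: SGD 24,359.25

Profitable loop is SGD → KRW → SEK → SGD:
SGD 1,460,000.00 × 895.1 = KRW 1,306,846,000
KRW 1,306,846,000 ÷ 120.0 = SEK 10,890,383.33
SEK 10,890,383.33 × 0.1363 = SGD 1,484,359.25
Profit = SGD 1,484,359.25 − SGD 1,460,000.00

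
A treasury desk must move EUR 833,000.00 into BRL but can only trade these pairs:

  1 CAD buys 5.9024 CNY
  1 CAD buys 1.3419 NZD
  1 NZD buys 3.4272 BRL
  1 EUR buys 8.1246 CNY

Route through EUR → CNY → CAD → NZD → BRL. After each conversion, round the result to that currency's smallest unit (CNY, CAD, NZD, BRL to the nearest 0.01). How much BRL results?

BRL 5,273,245.07

EUR 833,000.00 × 8.1246 = CNY 6,767,791.80
CNY 6,767,791.80 ÷ 5.9024 = CAD 1,146,616.94
CAD 1,146,616.94 × 1.3419 = NZD 1,538,645.27
NZD 1,538,645.27 × 3.4272 = BRL 5,273,245.07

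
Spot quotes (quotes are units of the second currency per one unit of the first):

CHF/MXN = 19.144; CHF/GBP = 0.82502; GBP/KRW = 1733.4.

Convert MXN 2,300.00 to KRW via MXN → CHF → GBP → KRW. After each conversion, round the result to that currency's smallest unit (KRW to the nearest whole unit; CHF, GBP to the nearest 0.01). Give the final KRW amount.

MXN 2,300.00 ÷ 19.144 = CHF 120.14
CHF 120.14 × 0.82502 = GBP 99.12
GBP 99.12 × 1733.4 = KRW 171,815

KRW 171,815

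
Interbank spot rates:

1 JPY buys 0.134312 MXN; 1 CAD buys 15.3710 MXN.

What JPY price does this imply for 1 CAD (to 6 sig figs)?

CAD/JPY = 114.442

1 CAD × 15.3710 = 15.371 MXN
15.371 MXN ÷ 0.134312 = 114.442 JPY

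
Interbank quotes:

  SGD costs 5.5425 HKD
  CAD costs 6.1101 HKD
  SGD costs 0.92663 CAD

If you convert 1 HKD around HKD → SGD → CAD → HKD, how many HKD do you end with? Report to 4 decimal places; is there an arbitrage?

1.0215 (arbitrage exists)

Around HKD → SGD → CAD → HKD: 1 ÷ 5.5425 × 0.92663 × 6.1101 = 1.021525
Product > 1; profitable direction is HKD → SGD → CAD → HKD.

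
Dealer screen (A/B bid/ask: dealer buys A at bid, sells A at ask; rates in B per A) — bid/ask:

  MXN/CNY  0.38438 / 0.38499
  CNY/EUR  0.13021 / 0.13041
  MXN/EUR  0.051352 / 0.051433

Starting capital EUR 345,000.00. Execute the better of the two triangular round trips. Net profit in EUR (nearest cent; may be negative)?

Net profit: EUR 7,871.12

Best loop EUR → CNY → MXN → EUR:
EUR 345,000.00 ÷ 0.13041 (buy CNY at ask) = CNY 2,645,502.65
CNY 2,645,502.65 ÷ 0.38499 (buy MXN at ask) = MXN 6,871,613.93
MXN 6,871,613.93 × 0.051352 (sell MXN at bid) = EUR 352,871.12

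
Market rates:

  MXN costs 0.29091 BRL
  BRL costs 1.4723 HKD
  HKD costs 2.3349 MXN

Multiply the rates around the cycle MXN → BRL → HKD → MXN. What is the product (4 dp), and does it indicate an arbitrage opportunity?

Around MXN → BRL → HKD → MXN: 1 × 0.29091 × 1.4723 × 2.3349 = 1.000054
Product ≈ 1 (deviation 0.005%, within rounding noise).

1.0001 (no arbitrage)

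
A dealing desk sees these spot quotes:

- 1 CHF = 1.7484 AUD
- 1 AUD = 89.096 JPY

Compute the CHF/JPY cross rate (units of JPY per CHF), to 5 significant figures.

1 CHF × 1.7484 = 1.7484 AUD
1.7484 AUD × 89.096 = 155.775 JPY

CHF/JPY = 155.78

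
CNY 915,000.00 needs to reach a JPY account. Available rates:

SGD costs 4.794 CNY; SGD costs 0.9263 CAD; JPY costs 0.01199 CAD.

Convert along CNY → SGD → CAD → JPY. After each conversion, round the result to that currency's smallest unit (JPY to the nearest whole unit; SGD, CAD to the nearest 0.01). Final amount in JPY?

CNY 915,000.00 ÷ 4.794 = SGD 190,863.58
SGD 190,863.58 × 0.9263 = CAD 176,796.93
CAD 176,796.93 ÷ 0.01199 = JPY 14,745,365

JPY 14,745,365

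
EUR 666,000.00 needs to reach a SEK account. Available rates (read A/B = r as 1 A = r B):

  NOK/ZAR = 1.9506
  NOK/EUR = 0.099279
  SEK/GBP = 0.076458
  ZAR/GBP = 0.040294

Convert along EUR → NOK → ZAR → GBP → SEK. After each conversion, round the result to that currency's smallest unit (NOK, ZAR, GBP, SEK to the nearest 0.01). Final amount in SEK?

EUR 666,000.00 ÷ 0.099279 = NOK 6,708,367.33
NOK 6,708,367.33 × 1.9506 = ZAR 13,085,341.31
ZAR 13,085,341.31 × 0.040294 = GBP 527,260.74
GBP 527,260.74 ÷ 0.076458 = SEK 6,896,083.34

SEK 6,896,083.34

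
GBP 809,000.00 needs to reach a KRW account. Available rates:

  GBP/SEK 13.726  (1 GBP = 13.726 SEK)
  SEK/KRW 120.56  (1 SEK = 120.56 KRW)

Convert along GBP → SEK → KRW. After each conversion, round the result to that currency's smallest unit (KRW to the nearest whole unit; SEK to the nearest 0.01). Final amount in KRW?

KRW 1,338,738,507

GBP 809,000.00 × 13.726 = SEK 11,104,334.00
SEK 11,104,334.00 × 120.56 = KRW 1,338,738,507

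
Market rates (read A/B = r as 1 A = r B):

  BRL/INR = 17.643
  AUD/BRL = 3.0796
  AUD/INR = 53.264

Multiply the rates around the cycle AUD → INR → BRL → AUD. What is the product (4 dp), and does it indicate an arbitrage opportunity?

Around AUD → INR → BRL → AUD: 1 × 53.264 ÷ 17.643 ÷ 3.0796 = 0.980318
Product < 1; profitable direction is AUD → BRL → INR → AUD.

0.9803 (arbitrage exists)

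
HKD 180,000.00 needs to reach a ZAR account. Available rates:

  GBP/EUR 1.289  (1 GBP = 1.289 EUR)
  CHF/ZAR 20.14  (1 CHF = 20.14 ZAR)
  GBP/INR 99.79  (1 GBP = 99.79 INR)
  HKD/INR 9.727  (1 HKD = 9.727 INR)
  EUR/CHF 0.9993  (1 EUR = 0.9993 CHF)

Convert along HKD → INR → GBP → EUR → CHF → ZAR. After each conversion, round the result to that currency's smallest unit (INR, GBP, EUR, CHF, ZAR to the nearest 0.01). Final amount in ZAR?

HKD 180,000.00 × 9.727 = INR 1,750,860.00
INR 1,750,860.00 ÷ 99.79 = GBP 17,545.45
GBP 17,545.45 × 1.289 = EUR 22,616.09
EUR 22,616.09 × 0.9993 = CHF 22,600.26
CHF 22,600.26 × 20.14 = ZAR 455,169.24

ZAR 455,169.24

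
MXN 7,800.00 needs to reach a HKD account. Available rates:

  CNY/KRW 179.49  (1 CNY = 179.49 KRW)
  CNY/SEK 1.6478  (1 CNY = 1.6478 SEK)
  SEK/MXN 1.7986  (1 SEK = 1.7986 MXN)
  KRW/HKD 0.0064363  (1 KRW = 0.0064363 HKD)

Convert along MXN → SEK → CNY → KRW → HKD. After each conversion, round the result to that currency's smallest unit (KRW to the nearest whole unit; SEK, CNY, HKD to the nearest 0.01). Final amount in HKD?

MXN 7,800.00 ÷ 1.7986 = SEK 4,336.71
SEK 4,336.71 ÷ 1.6478 = CNY 2,631.82
CNY 2,631.82 × 179.49 = KRW 472,385
KRW 472,385 × 0.0064363 = HKD 3,040.41

HKD 3,040.41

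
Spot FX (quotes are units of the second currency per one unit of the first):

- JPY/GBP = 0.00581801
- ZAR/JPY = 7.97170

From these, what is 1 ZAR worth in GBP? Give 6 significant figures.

1 ZAR × 7.97170 = 7.9717 JPY
7.9717 JPY × 0.00581801 = 0.0463794 GBP

ZAR/GBP = 0.0463794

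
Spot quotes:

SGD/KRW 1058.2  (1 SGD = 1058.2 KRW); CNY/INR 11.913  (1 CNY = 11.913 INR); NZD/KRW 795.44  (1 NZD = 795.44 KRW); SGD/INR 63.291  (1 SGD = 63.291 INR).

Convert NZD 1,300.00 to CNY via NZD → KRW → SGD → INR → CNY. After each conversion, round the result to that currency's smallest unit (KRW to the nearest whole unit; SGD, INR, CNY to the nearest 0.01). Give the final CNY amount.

NZD 1,300.00 × 795.44 = KRW 1,034,072
KRW 1,034,072 ÷ 1058.2 = SGD 977.20
SGD 977.20 × 63.291 = INR 61,847.97
INR 61,847.97 ÷ 11.913 = CNY 5,191.64

CNY 5,191.64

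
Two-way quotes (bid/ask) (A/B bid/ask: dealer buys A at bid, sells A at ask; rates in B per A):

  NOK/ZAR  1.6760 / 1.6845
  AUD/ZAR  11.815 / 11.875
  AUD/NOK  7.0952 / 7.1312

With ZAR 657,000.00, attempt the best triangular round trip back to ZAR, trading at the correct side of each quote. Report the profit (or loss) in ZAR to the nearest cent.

Net profit: ZAR 915.94

Best loop ZAR → AUD → NOK → ZAR:
ZAR 657,000.00 ÷ 11.875 (buy AUD at ask) = AUD 55,326.32
AUD 55,326.32 × 7.0952 (sell AUD at bid) = NOK 392,551.28
NOK 392,551.28 × 1.6760 (sell NOK at bid) = ZAR 657,915.94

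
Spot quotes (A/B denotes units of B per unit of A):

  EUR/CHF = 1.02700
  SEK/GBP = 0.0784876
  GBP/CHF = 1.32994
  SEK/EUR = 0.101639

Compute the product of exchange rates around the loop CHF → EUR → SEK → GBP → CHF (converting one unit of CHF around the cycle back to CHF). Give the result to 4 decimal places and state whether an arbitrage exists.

Around CHF → EUR → SEK → GBP → CHF: 1 ÷ 1.02700 ÷ 0.101639 × 0.0784876 × 1.32994 = 1.000005
Product ≈ 1 (deviation 0.001%, within rounding noise).

1.0000 (no arbitrage)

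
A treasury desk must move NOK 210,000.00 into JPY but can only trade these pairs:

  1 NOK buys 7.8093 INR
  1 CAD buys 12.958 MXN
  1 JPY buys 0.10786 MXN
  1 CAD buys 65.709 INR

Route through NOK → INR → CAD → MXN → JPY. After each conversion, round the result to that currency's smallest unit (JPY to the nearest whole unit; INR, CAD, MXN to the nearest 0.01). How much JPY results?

JPY 2,998,362

NOK 210,000.00 × 7.8093 = INR 1,639,953.00
INR 1,639,953.00 ÷ 65.709 = CAD 24,957.81
CAD 24,957.81 × 12.958 = MXN 323,403.30
MXN 323,403.30 ÷ 0.10786 = JPY 2,998,362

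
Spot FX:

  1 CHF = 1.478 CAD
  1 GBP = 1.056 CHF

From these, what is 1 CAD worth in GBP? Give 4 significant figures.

CAD/GBP = 0.6407

1 CAD ÷ 1.478 = 0.67659 CHF
0.67659 CHF ÷ 1.056 = 0.64071 GBP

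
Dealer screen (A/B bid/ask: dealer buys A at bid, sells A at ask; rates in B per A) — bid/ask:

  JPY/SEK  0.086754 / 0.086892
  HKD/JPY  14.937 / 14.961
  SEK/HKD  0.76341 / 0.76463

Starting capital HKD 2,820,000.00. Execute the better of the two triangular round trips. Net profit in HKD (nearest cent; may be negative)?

Best loop HKD → SEK → JPY → HKD:
HKD 2,820,000.00 ÷ 0.76463 (buy SEK at ask) = SEK 3,688,058.28
SEK 3,688,058.28 ÷ 0.086892 (buy JPY at ask) = JPY 42,444,164
JPY 42,444,164 ÷ 14.961 (buy HKD at ask) = HKD 2,836,987.08

Net profit: HKD 16,987.08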